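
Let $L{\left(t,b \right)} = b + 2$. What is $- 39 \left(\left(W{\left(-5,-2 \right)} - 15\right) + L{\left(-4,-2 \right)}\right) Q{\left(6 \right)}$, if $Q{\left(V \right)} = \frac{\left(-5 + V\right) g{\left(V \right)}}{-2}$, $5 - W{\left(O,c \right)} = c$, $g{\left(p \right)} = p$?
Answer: $-936$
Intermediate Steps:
$W{\left(O,c \right)} = 5 - c$
$L{\left(t,b \right)} = 2 + b$
$Q{\left(V \right)} = - \frac{V \left(-5 + V\right)}{2}$ ($Q{\left(V \right)} = \frac{\left(-5 + V\right) V}{-2} = V \left(-5 + V\right) \left(- \frac{1}{2}\right) = - \frac{V \left(-5 + V\right)}{2}$)
$- 39 \left(\left(W{\left(-5,-2 \right)} - 15\right) + L{\left(-4,-2 \right)}\right) Q{\left(6 \right)} = - 39 \left(\left(\left(5 - -2\right) - 15\right) + \left(2 - 2\right)\right) \frac{1}{2} \cdot 6 \left(5 - 6\right) = - 39 \left(\left(\left(5 + 2\right) - 15\right) + 0\right) \frac{1}{2} \cdot 6 \left(5 - 6\right) = - 39 \left(\left(7 - 15\right) + 0\right) \frac{1}{2} \cdot 6 \left(-1\right) = - 39 \left(-8 + 0\right) \left(-3\right) = \left(-39\right) \left(-8\right) \left(-3\right) = 312 \left(-3\right) = -936$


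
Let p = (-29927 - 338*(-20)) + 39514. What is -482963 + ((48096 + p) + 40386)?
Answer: -378134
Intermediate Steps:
p = 16347 (p = (-29927 + 6760) + 39514 = -23167 + 39514 = 16347)
-482963 + ((48096 + p) + 40386) = -482963 + ((48096 + 16347) + 40386) = -482963 + (64443 + 40386) = -482963 + 104829 = -378134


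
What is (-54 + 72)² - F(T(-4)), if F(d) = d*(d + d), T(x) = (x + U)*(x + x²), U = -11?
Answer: -64476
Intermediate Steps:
T(x) = (-11 + x)*(x + x²) (T(x) = (x - 11)*(x + x²) = (-11 + x)*(x + x²))
F(d) = 2*d² (F(d) = d*(2*d) = 2*d²)
(-54 + 72)² - F(T(-4)) = (-54 + 72)² - 2*(-4*(-11 + (-4)² - 10*(-4)))² = 18² - 2*(-4*(-11 + 16 + 40))² = 324 - 2*(-4*45)² = 324 - 2*(-180)² = 324 - 2*32400 = 324 - 1*64800 = 324 - 64800 = -64476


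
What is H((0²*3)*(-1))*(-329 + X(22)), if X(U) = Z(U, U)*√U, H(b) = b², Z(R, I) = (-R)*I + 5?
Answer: 0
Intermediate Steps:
Z(R, I) = 5 - I*R (Z(R, I) = -I*R + 5 = 5 - I*R)
X(U) = √U*(5 - U²) (X(U) = (5 - U*U)*√U = (5 - U²)*√U = √U*(5 - U²))
H((0²*3)*(-1))*(-329 + X(22)) = ((0²*3)*(-1))²*(-329 + √22*(5 - 1*22²)) = ((0*3)*(-1))²*(-329 + √22*(5 - 1*484)) = (0*(-1))²*(-329 + √22*(5 - 484)) = 0²*(-329 + √22*(-479)) = 0*(-329 - 479*√22) = 0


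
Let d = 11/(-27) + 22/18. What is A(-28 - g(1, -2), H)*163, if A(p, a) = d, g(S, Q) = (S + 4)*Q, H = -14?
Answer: 3586/27 ≈ 132.81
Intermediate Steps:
g(S, Q) = Q*(4 + S) (g(S, Q) = (4 + S)*Q = Q*(4 + S))
d = 22/27 (d = 11*(-1/27) + 22*(1/18) = -11/27 + 11/9 = 22/27 ≈ 0.81481)
A(p, a) = 22/27
A(-28 - g(1, -2), H)*163 = (22/27)*163 = 3586/27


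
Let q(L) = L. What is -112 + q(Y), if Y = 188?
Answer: 76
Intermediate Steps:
-112 + q(Y) = -112 + 188 = 76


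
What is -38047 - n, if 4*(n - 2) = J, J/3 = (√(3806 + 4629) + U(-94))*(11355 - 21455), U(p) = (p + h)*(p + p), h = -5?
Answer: 140947851 + 7575*√8435 ≈ 1.4164e+8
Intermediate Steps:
U(p) = 2*p*(-5 + p) (U(p) = (p - 5)*(p + p) = (-5 + p)*(2*p) = 2*p*(-5 + p))
J = -563943600 - 30300*√8435 (J = 3*((√(3806 + 4629) + 2*(-94)*(-5 - 94))*(11355 - 21455)) = 3*((√8435 + 2*(-94)*(-99))*(-10100)) = 3*((√8435 + 18612)*(-10100)) = 3*((18612 + √8435)*(-10100)) = 3*(-187981200 - 10100*√8435) = -563943600 - 30300*√8435 ≈ -5.6673e+8)
n = -140985898 - 7575*√8435 (n = 2 + (-563943600 - 30300*√8435)/4 = 2 + (-140985900 - 7575*√8435) = -140985898 - 7575*√8435 ≈ -1.4168e+8)
-38047 - n = -38047 - (-140985898 - 7575*√8435) = -38047 + (140985898 + 7575*√8435) = 140947851 + 7575*√8435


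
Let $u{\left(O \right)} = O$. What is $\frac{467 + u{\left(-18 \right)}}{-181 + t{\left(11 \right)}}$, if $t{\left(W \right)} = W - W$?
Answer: $- \frac{449}{181} \approx -2.4807$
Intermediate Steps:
$t{\left(W \right)} = 0$
$\frac{467 + u{\left(-18 \right)}}{-181 + t{\left(11 \right)}} = \frac{467 - 18}{-181 + 0} = \frac{449}{-181} = 449 \left(- \frac{1}{181}\right) = - \frac{449}{181}$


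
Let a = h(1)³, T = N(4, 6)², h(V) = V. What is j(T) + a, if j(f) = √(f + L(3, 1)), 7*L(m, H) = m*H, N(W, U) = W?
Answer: 1 + √805/7 ≈ 5.0532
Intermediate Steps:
L(m, H) = H*m/7 (L(m, H) = (m*H)/7 = (H*m)/7 = H*m/7)
T = 16 (T = 4² = 16)
j(f) = √(3/7 + f) (j(f) = √(f + (⅐)*1*3) = √(f + 3/7) = √(3/7 + f))
a = 1 (a = 1³ = 1)
j(T) + a = √(21 + 49*16)/7 + 1 = √(21 + 784)/7 + 1 = √805/7 + 1 = 1 + √805/7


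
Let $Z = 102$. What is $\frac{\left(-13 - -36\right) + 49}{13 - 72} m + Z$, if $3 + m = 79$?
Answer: $\frac{546}{59} \approx 9.2542$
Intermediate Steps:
$m = 76$ ($m = -3 + 79 = 76$)
$\frac{\left(-13 - -36\right) + 49}{13 - 72} m + Z = \frac{\left(-13 - -36\right) + 49}{13 - 72} \cdot 76 + 102 = \frac{\left(-13 + 36\right) + 49}{-59} \cdot 76 + 102 = \left(23 + 49\right) \left(- \frac{1}{59}\right) 76 + 102 = 72 \left(- \frac{1}{59}\right) 76 + 102 = \left(- \frac{72}{59}\right) 76 + 102 = - \frac{5472}{59} + 102 = \frac{546}{59}$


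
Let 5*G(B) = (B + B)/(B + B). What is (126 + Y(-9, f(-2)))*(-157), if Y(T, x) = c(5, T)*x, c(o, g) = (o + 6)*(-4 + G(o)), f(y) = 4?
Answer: 32342/5 ≈ 6468.4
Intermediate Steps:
G(B) = ⅕ (G(B) = ((B + B)/(B + B))/5 = ((2*B)/((2*B)))/5 = ((2*B)*(1/(2*B)))/5 = (⅕)*1 = ⅕)
c(o, g) = -114/5 - 19*o/5 (c(o, g) = (o + 6)*(-4 + ⅕) = (6 + o)*(-19/5) = -114/5 - 19*o/5)
Y(T, x) = -209*x/5 (Y(T, x) = (-114/5 - 19/5*5)*x = (-114/5 - 19)*x = -209*x/5)
(126 + Y(-9, f(-2)))*(-157) = (126 - 209/5*4)*(-157) = (126 - 836/5)*(-157) = -206/5*(-157) = 32342/5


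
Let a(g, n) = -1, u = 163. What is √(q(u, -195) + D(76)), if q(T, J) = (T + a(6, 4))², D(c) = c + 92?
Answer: 2*√6603 ≈ 162.52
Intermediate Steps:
D(c) = 92 + c
q(T, J) = (-1 + T)² (q(T, J) = (T - 1)² = (-1 + T)²)
√(q(u, -195) + D(76)) = √((-1 + 163)² + (92 + 76)) = √(162² + 168) = √(26244 + 168) = √26412 = 2*√6603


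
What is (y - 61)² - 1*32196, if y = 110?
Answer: -29795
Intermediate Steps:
(y - 61)² - 1*32196 = (110 - 61)² - 1*32196 = 49² - 32196 = 2401 - 32196 = -29795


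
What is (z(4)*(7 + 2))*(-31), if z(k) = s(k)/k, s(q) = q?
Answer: -279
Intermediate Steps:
z(k) = 1 (z(k) = k/k = 1)
(z(4)*(7 + 2))*(-31) = (1*(7 + 2))*(-31) = (1*9)*(-31) = 9*(-31) = -279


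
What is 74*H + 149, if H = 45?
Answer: 3479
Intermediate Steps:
74*H + 149 = 74*45 + 149 = 3330 + 149 = 3479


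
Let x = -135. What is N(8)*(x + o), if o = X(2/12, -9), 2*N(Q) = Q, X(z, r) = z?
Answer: -1618/3 ≈ -539.33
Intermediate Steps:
N(Q) = Q/2
o = ⅙ (o = 2/12 = 2*(1/12) = ⅙ ≈ 0.16667)
N(8)*(x + o) = ((½)*8)*(-135 + ⅙) = 4*(-809/6) = -1618/3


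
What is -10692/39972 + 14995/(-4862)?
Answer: -54280387/16195322 ≈ -3.3516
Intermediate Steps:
-10692/39972 + 14995/(-4862) = -10692*1/39972 + 14995*(-1/4862) = -891/3331 - 14995/4862 = -54280387/16195322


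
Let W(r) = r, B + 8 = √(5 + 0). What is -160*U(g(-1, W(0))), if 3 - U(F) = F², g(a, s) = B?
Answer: 10560 - 2560*√5 ≈ 4835.7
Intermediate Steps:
B = -8 + √5 (B = -8 + √(5 + 0) = -8 + √5 ≈ -5.7639)
g(a, s) = -8 + √5
U(F) = 3 - F²
-160*U(g(-1, W(0))) = -160*(3 - (-8 + √5)²) = -480 + 160*(-8 + √5)²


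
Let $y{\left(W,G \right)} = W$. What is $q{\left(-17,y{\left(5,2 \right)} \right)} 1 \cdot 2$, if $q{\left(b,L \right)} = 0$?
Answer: $0$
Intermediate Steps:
$q{\left(-17,y{\left(5,2 \right)} \right)} 1 \cdot 2 = 0 \cdot 1 \cdot 2 = 0 \cdot 2 = 0$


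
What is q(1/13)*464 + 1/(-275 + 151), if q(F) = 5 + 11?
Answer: 920575/124 ≈ 7424.0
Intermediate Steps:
q(F) = 16
q(1/13)*464 + 1/(-275 + 151) = 16*464 + 1/(-275 + 151) = 7424 + 1/(-124) = 7424 - 1/124 = 920575/124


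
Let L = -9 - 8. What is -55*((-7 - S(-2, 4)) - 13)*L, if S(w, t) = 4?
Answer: -22440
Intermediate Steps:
L = -17
-55*((-7 - S(-2, 4)) - 13)*L = -55*((-7 - 1*4) - 13)*(-17) = -55*((-7 - 4) - 13)*(-17) = -55*(-11 - 13)*(-17) = -(-1320)*(-17) = -55*408 = -22440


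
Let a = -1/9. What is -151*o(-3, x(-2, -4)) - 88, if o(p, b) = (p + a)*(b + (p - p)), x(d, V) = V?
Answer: -17704/9 ≈ -1967.1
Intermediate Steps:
a = -1/9 (a = -1*1/9 = -1/9 ≈ -0.11111)
o(p, b) = b*(-1/9 + p) (o(p, b) = (p - 1/9)*(b + (p - p)) = (-1/9 + p)*(b + 0) = (-1/9 + p)*b = b*(-1/9 + p))
-151*o(-3, x(-2, -4)) - 88 = -(-604)*(-1/9 - 3) - 88 = -(-604)*(-28)/9 - 88 = -151*112/9 - 88 = -16912/9 - 88 = -17704/9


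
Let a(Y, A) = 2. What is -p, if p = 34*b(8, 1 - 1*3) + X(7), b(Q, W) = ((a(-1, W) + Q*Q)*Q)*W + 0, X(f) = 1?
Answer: 35903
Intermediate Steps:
b(Q, W) = Q*W*(2 + Q²) (b(Q, W) = ((2 + Q*Q)*Q)*W + 0 = ((2 + Q²)*Q)*W + 0 = (Q*(2 + Q²))*W + 0 = Q*W*(2 + Q²) + 0 = Q*W*(2 + Q²))
p = -35903 (p = 34*(8*(1 - 1*3)*(2 + 8²)) + 1 = 34*(8*(1 - 3)*(2 + 64)) + 1 = 34*(8*(-2)*66) + 1 = 34*(-1056) + 1 = -35904 + 1 = -35903)
-p = -1*(-35903) = 35903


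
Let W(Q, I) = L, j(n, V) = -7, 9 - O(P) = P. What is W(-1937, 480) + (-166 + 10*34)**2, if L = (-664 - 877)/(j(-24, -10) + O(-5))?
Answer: 210391/7 ≈ 30056.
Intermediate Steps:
O(P) = 9 - P
L = -1541/7 (L = (-664 - 877)/(-7 + (9 - 1*(-5))) = -1541/(-7 + (9 + 5)) = -1541/(-7 + 14) = -1541/7 ≈ -220.14)
W(Q, I) = -1541/7
W(-1937, 480) + (-166 + 10*34)**2 = -1541/7 + (-166 + 10*34)**2 = -1541/7 + (-166 + 340)**2 = -1541/7 + 174**2 = -1541/7 + 30276 = 210391/7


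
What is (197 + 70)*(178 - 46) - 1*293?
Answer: 34951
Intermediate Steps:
(197 + 70)*(178 - 46) - 1*293 = 267*132 - 293 = 35244 - 293 = 34951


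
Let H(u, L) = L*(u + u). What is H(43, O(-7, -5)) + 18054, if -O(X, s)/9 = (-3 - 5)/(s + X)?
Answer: 17538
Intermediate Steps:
O(X, s) = 72/(X + s) (O(X, s) = -9*(-3 - 5)/(s + X) = -(-72)/(X + s) = 72/(X + s))
H(u, L) = 2*L*u (H(u, L) = L*(2*u) = 2*L*u)
H(43, O(-7, -5)) + 18054 = 2*(72/(-7 - 5))*43 + 18054 = 2*(72/(-12))*43 + 18054 = 2*(72*(-1/12))*43 + 18054 = 2*(-6)*43 + 18054 = -516 + 18054 = 17538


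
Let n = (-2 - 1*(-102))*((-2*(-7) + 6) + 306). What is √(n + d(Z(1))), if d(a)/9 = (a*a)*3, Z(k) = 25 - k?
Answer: 2*√12038 ≈ 219.44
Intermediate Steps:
d(a) = 27*a² (d(a) = 9*((a*a)*3) = 9*(a²*3) = 9*(3*a²) = 27*a²)
n = 32600 (n = (-2 + 102)*((14 + 6) + 306) = 100*(20 + 306) = 100*326 = 32600)
√(n + d(Z(1))) = √(32600 + 27*(25 - 1*1)²) = √(32600 + 27*(25 - 1)²) = √(32600 + 27*24²) = √(32600 + 27*576) = √(32600 + 15552) = √48152 = 2*√12038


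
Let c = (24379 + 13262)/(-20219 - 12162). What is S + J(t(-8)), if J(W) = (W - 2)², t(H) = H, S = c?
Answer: 3200459/32381 ≈ 98.838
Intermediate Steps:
c = -37641/32381 (c = 37641/(-32381) = 37641*(-1/32381) = -37641/32381 ≈ -1.1624)
S = -37641/32381 ≈ -1.1624
J(W) = (-2 + W)²
S + J(t(-8)) = -37641/32381 + (-2 - 8)² = -37641/32381 + (-10)² = -37641/32381 + 100 = 3200459/32381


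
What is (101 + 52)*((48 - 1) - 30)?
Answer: 2601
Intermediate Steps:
(101 + 52)*((48 - 1) - 30) = 153*(47 - 30) = 153*17 = 2601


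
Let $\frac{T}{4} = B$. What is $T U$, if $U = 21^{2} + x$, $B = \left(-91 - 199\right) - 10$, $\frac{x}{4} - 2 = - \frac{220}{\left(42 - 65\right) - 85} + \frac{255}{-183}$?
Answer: $- \frac{297497200}{549} \approx -5.4189 \cdot 10^{5}$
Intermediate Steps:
$x = \frac{17416}{1647}$ ($x = 8 + 4 \left(- \frac{220}{\left(42 - 65\right) - 85} + \frac{255}{-183}\right) = 8 + 4 \left(- \frac{220}{-23 - 85} + 255 \left(- \frac{1}{183}\right)\right) = 8 + 4 \left(- \frac{220}{-108} - \frac{85}{61}\right) = 8 + 4 \left(\left(-220\right) \left(- \frac{1}{108}\right) - \frac{85}{61}\right) = 8 + 4 \left(\frac{55}{27} - \frac{85}{61}\right) = 8 + 4 \cdot \frac{1060}{1647} = 8 + \frac{4240}{1647} = \frac{17416}{1647} \approx 10.574$)
$B = -300$ ($B = -290 - 10 = -300$)
$U = \frac{743743}{1647}$ ($U = 21^{2} + \frac{17416}{1647} = 441 + \frac{17416}{1647} = \frac{743743}{1647} \approx 451.57$)
$T = -1200$ ($T = 4 \left(-300\right) = -1200$)
$T U = \left(-1200\right) \frac{743743}{1647} = - \frac{297497200}{549}$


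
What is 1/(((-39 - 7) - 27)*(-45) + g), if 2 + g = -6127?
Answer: -1/2844 ≈ -0.00035162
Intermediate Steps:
g = -6129 (g = -2 - 6127 = -6129)
1/(((-39 - 7) - 27)*(-45) + g) = 1/(((-39 - 7) - 27)*(-45) - 6129) = 1/((-46 - 27)*(-45) - 6129) = 1/(-73*(-45) - 6129) = 1/(3285 - 6129) = 1/(-2844) = -1/2844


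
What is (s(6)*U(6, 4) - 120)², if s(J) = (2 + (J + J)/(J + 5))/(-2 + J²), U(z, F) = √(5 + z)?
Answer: (1320 - √11)²/121 ≈ 14328.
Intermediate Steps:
s(J) = (2 + 2*J/(5 + J))/(-2 + J²) (s(J) = (2 + (2*J)/(5 + J))/(-2 + J²) = (2 + 2*J/(5 + J))/(-2 + J²))
(s(6)*U(6, 4) - 120)² = ((2*(5 + 2*6)/(-10 + 6³ - 2*6 + 5*6²))*√(5 + 6) - 120)² = ((2*(5 + 12)/(-10 + 216 - 12 + 5*36))*√11 - 120)² = ((2*17/(-10 + 216 - 12 + 180))*√11 - 120)² = ((2*17/374)*√11 - 120)² = ((2*(1/374)*17)*√11 - 120)² = (√11/11 - 120)² = (-120 + √11/11)²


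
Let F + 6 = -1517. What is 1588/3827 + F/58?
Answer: -5736417/221966 ≈ -25.844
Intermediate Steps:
F = -1523 (F = -6 - 1517 = -1523)
1588/3827 + F/58 = 1588/3827 - 1523/58 = -5736417/221966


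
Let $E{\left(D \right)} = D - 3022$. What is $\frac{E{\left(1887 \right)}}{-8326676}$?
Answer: $\frac{1135}{8326676} \approx 0.00013631$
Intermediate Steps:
$E{\left(D \right)} = -3022 + D$
$\frac{E{\left(1887 \right)}}{-8326676} = \frac{-3022 + 1887}{-8326676} = \left(-1135\right) \left(- \frac{1}{8326676}\right) = \frac{1135}{8326676}$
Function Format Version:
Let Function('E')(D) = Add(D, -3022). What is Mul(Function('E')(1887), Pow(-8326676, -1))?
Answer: Rational(1135, 8326676) ≈ 0.00013631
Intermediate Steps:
Function('E')(D) = Add(-3022, D)
Mul(Function('E')(1887), Pow(-8326676, -1)) = Mul(Add(-3022, 1887), Pow(-8326676, -1)) = Mul(-1135, Rational(-1, 8326676)) = Rational(1135, 8326676)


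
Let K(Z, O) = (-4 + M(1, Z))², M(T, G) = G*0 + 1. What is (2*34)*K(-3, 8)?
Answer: 612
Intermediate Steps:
M(T, G) = 1 (M(T, G) = 0 + 1 = 1)
K(Z, O) = 9 (K(Z, O) = (-4 + 1)² = (-3)² = 9)
(2*34)*K(-3, 8) = (2*34)*9 = 68*9 = 612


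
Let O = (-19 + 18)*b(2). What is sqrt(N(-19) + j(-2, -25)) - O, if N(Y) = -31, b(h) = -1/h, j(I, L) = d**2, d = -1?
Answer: -1/2 + I*sqrt(30) ≈ -0.5 + 5.4772*I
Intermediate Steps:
j(I, L) = 1 (j(I, L) = (-1)**2 = 1)
O = 1/2 (O = (-19 + 18)*(-1/2) = -(-1)/2 = -1*(-1/2) = 1/2 ≈ 0.50000)
sqrt(N(-19) + j(-2, -25)) - O = sqrt(-31 + 1) - 1*1/2 = sqrt(-30) - 1/2 = I*sqrt(30) - 1/2 = -1/2 + I*sqrt(30)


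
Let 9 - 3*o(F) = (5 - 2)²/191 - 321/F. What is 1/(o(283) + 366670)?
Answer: 54053/19819795257 ≈ 2.7272e-6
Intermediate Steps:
o(F) = 570/191 + 107/F (o(F) = 3 - ((5 - 2)²/191 - 321/F)/3 = 3 - (3²*(1/191) - 321/F)/3 = 3 - (9*(1/191) - 321/F)/3 = 3 - (9/191 - 321/F)/3 = 3 + (-3/191 + 107/F) = 570/191 + 107/F)
1/(o(283) + 366670) = 1/((570/191 + 107/283) + 366670) = 1/(181747/54053 + 366670) = 1/(19819795257/54053) = 54053/19819795257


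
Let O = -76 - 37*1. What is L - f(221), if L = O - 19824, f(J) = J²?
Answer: -68778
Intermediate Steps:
O = -113 (O = -76 - 37 = -113)
L = -19937 (L = -113 - 19824 = -19937)
L - f(221) = -19937 - 1*221² = -19937 - 1*48841 = -19937 - 48841 = -68778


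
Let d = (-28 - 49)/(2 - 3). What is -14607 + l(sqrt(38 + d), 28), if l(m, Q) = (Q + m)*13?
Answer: -14243 + 13*sqrt(115) ≈ -14104.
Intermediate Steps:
d = 77 (d = -77/(-1) = -77*(-1) = 77)
l(m, Q) = 13*Q + 13*m
-14607 + l(sqrt(38 + d), 28) = -14607 + (13*28 + 13*sqrt(38 + 77)) = -14607 + (364 + 13*sqrt(115)) = -14243 + 13*sqrt(115)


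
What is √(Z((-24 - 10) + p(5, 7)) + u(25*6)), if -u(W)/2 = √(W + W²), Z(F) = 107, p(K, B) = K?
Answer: √(107 - 10*√906) ≈ 13.928*I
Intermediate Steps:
u(W) = -2*√(W + W²)
√(Z((-24 - 10) + p(5, 7)) + u(25*6)) = √(107 - 2*√(1 + 25*6)*(5*√6)) = √(107 - 2*5*√6*√(1 + 150)) = √(107 - 2*5*√906) = √(107 - 10*√906)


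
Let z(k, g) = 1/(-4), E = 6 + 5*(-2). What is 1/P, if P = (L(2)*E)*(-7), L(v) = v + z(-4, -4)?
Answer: 1/49 ≈ 0.020408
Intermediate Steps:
E = -4 (E = 6 - 10 = -4)
z(k, g) = -¼
L(v) = -¼ + v (L(v) = v - ¼ = -¼ + v)
P = 49 (P = ((-¼ + 2)*(-4))*(-7) = ((7/4)*(-4))*(-7) = -7*(-7) = 49)
1/P = 1/49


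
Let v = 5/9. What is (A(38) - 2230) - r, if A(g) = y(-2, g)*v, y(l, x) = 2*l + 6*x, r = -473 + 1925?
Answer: -32018/9 ≈ -3557.6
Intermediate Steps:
r = 1452
v = 5/9 (v = 5*(1/9) = 5/9 ≈ 0.55556)
A(g) = -20/9 + 10*g/3 (A(g) = (2*(-2) + 6*g)*(5/9) = (-4 + 6*g)*(5/9) = -20/9 + 10*g/3)
(A(38) - 2230) - r = ((-20/9 + (10/3)*38) - 2230) - 1*1452 = ((-20/9 + 380/3) - 2230) - 1452 = (1120/9 - 2230) - 1452 = -18950/9 - 1452 = -32018/9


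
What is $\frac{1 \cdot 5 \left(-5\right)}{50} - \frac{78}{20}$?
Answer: $- \frac{22}{5} \approx -4.4$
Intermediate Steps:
$\frac{1 \cdot 5 \left(-5\right)}{50} - \frac{78}{20} = 1 \left(-25\right) \frac{1}{50} - \frac{39}{10} = \left(-25\right) \frac{1}{50} - \frac{39}{10} = - \frac{1}{2} - \frac{39}{10} = - \frac{22}{5}$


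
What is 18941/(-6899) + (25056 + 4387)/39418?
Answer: -543489081/271944782 ≈ -1.9985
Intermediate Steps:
18941/(-6899) + (25056 + 4387)/39418 = 18941*(-1/6899) + 29443*(1/39418) = -18941/6899 + 29443/39418 = -543489081/271944782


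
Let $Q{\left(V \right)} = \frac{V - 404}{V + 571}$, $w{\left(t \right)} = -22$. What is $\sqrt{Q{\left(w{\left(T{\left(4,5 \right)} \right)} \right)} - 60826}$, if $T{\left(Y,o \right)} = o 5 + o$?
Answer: $\frac{10 i \sqrt{20370279}}{183} \approx 246.63 i$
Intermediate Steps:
$T{\left(Y,o \right)} = 6 o$ ($T{\left(Y,o \right)} = 5 o + o = 6 o$)
$Q{\left(V \right)} = \frac{-404 + V}{571 + V}$
$\sqrt{Q{\left(w{\left(T{\left(4,5 \right)} \right)} \right)} - 60826} = \sqrt{\frac{-404 - 22}{571 - 22} - 60826} = \sqrt{\frac{1}{549} \left(-426\right) - 60826} = \sqrt{- \frac{142}{183} - 60826} = \sqrt{- \frac{11131300}{183}} = \frac{10 i \sqrt{20370279}}{183}$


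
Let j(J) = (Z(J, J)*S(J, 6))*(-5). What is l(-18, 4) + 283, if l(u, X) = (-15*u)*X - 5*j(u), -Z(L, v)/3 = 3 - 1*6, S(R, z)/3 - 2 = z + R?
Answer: -5387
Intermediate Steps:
S(R, z) = 6 + 3*R + 3*z (S(R, z) = 6 + 3*(z + R) = 6 + 3*(R + z) = 6 + (3*R + 3*z) = 6 + 3*R + 3*z)
Z(L, v) = 9 (Z(L, v) = -3*(3 - 1*6) = -3*(3 - 6) = -3*(-3) = 9)
j(J) = -1080 - 135*J (j(J) = (9*(6 + 3*J + 3*6))*(-5) = (9*(6 + 3*J + 18))*(-5) = (9*(24 + 3*J))*(-5) = (216 + 27*J)*(-5) = -1080 - 135*J)
l(u, X) = 5400 + 675*u - 15*X*u (l(u, X) = (-15*u)*X - 5*(-1080 - 135*u) = -15*X*u + (5400 + 675*u) = 5400 + 675*u - 15*X*u)
l(-18, 4) + 283 = (5400 + 675*(-18) - 15*4*(-18)) + 283 = (5400 - 12150 + 1080) + 283 = -5670 + 283 = -5387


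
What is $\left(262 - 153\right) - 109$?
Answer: $0$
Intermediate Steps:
$\left(262 - 153\right) - 109 = 109 - 109 = 0$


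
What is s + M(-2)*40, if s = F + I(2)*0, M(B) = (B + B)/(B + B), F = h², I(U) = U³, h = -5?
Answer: 65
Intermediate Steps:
F = 25 (F = (-5)² = 25)
M(B) = 1 (M(B) = (2*B)/((2*B)) = (2*B)*(1/(2*B)) = 1)
s = 25 (s = 25 + 2³*0 = 25 + 8*0 = 25 + 0 = 25)
s + M(-2)*40 = 25 + 1*40 = 25 + 40 = 65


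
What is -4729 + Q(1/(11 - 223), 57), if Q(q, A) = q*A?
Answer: -1002605/212 ≈ -4729.3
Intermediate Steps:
Q(q, A) = A*q
-4729 + Q(1/(11 - 223), 57) = -4729 + 57/(11 - 223) = -4729 + 57/(-212) = -4729 + 57*(-1/212) = -4729 - 57/212 = -1002605/212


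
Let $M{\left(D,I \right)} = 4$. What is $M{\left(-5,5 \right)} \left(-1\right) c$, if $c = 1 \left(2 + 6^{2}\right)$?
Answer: $-152$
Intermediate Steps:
$c = 38$ ($c = 1 \left(2 + 36\right) = 1 \cdot 38 = 38$)
$M{\left(-5,5 \right)} \left(-1\right) c = 4 \left(-1\right) 38 = \left(-4\right) 38 = -152$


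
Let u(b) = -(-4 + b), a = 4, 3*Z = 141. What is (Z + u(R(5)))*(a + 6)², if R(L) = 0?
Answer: 5100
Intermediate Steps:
Z = 47 (Z = (⅓)*141 = 47)
u(b) = 4 - b
(Z + u(R(5)))*(a + 6)² = (47 + (4 - 1*0))*(4 + 6)² = (47 + (4 + 0))*10² = (47 + 4)*100 = 51*100 = 5100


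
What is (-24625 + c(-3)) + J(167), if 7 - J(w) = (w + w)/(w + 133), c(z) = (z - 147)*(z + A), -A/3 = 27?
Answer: -1802867/150 ≈ -12019.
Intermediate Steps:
A = -81 (A = -3*27 = -81)
c(z) = (-147 + z)*(-81 + z) (c(z) = (z - 147)*(z - 81) = (-147 + z)*(-81 + z))
J(w) = 7 - 2*w/(133 + w) (J(w) = 7 - (w + w)/(w + 133) = 7 - 2*w/(133 + w))
(-24625 + c(-3)) + J(167) = (-24625 + (11907 + (-3)² - 228*(-3))) + (931 + 5*167)/(133 + 167) = (-24625 + (11907 + 9 + 684)) + (931 + 835)/300 = (-24625 + 12600) + (1/300)*1766 = -12025 + 883/150 = -1802867/150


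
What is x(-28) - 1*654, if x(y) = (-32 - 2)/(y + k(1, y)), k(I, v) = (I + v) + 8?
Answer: -30704/47 ≈ -653.28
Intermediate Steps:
k(I, v) = 8 + I + v
x(y) = -34/(9 + 2*y) (x(y) = (-32 - 2)/(y + (8 + 1 + y)) = -34/(y + (9 + y)) = -34/(9 + 2*y))
x(-28) - 1*654 = -34/(9 + 2*(-28)) - 1*654 = -34/(9 - 56) - 654 = -34/(-47) - 654 = -34*(-1/47) - 654 = 34/47 - 654 = -30704/47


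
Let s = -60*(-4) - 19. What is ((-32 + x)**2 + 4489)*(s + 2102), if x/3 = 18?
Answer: 11552279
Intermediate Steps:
x = 54 (x = 3*18 = 54)
s = 221 (s = -10*(-24) - 19 = 240 - 19 = 221)
((-32 + x)**2 + 4489)*(s + 2102) = ((-32 + 54)**2 + 4489)*(221 + 2102) = (22**2 + 4489)*2323 = (484 + 4489)*2323 = 4973*2323 = 11552279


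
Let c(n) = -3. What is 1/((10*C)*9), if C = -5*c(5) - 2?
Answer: 1/1170 ≈ 0.00085470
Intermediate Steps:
C = 13 (C = -5*(-3) - 2 = 15 - 2 = 13)
1/((10*C)*9) = 1/((10*13)*9) = 1/(130*9) = 1/1170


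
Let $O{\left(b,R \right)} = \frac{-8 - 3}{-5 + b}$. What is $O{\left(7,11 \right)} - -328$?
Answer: $\frac{645}{2} \approx 322.5$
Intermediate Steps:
$O{\left(b,R \right)} = - \frac{11}{-5 + b}$
$O{\left(7,11 \right)} - -328 = - \frac{11}{-5 + 7} - -328 = - \frac{11}{2} + 328 = \frac{645}{2}$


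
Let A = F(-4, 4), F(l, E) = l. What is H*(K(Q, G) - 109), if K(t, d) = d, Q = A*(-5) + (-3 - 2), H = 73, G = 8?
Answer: -7373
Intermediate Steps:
A = -4
Q = 15 (Q = -4*(-5) + (-3 - 2) = 20 - 5 = 15)
H*(K(Q, G) - 109) = 73*(8 - 109) = 73*(-101) = -7373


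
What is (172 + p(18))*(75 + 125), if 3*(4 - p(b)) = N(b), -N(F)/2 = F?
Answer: 37600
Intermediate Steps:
N(F) = -2*F
p(b) = 4 + 2*b/3 (p(b) = 4 - (-2)*b/3 = 4 + 2*b/3)
(172 + p(18))*(75 + 125) = (172 + (4 + (⅔)*18))*(75 + 125) = (172 + (4 + 12))*200 = (172 + 16)*200 = 188*200 = 37600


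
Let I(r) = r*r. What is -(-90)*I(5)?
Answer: 2250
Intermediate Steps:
I(r) = r**2
-(-90)*I(5) = -(-90)*5**2 = -(-90)*25 = -1*(-2250) = 2250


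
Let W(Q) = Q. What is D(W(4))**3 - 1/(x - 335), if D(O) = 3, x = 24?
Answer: 8398/311 ≈ 27.003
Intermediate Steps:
D(W(4))**3 - 1/(x - 335) = 3**3 - 1/(24 - 335) = 27 - 1/(-311) = 27 - 1*(-1/311) = 27 + 1/311 = 8398/311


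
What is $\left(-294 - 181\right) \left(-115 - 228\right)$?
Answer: $162925$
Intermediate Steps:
$\left(-294 - 181\right) \left(-115 - 228\right) = \left(-475\right) \left(-343\right) = 162925$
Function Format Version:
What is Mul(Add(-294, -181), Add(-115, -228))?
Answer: 162925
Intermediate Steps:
Mul(Add(-294, -181), Add(-115, -228)) = Mul(-475, -343) = 162925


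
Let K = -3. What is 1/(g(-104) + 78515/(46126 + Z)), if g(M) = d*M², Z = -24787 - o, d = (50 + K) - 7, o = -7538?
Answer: 28877/12493423795 ≈ 2.3114e-6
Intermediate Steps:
d = 40 (d = (50 - 3) - 7 = 47 - 7 = 40)
Z = -17249 (Z = -24787 - 1*(-7538) = -24787 + 7538 = -17249)
g(M) = 40*M²
1/(g(-104) + 78515/(46126 + Z)) = 1/(40*(-104)² + 78515/(46126 - 17249)) = 1/(40*10816 + 78515/28877) = 1/(432640 + 78515*(1/28877)) = 1/(432640 + 78515/28877) = 1/(12493423795/28877) = 28877/12493423795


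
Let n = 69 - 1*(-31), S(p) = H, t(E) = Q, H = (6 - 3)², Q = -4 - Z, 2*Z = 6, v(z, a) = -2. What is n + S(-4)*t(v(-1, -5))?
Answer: 37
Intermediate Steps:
Z = 3 (Z = (½)*6 = 3)
Q = -7 (Q = -4 - 1*3 = -4 - 3 = -7)
H = 9 (H = 3² = 9)
t(E) = -7
S(p) = 9
n = 100 (n = 69 + 31 = 100)
n + S(-4)*t(v(-1, -5)) = 100 + 9*(-7) = 100 - 63 = 37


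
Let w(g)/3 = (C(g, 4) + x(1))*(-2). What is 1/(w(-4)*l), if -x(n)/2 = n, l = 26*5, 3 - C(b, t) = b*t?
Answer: -1/13260 ≈ -7.5415e-5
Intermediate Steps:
C(b, t) = 3 - b*t
l = 130
x(n) = -2*n
w(g) = -6 + 24*g (w(g) = 3*(((3 - 1*g*4) - 2*1)*(-2)) = 3*(((3 - 4*g) - 2)*(-2)) = 3*((1 - 4*g)*(-2)) = 3*(-2 + 8*g) = -6 + 24*g)
1/(w(-4)*l) = 1/((-6 + 24*(-4))*130) = 1/((-6 - 96)*130) = 1/(-102*130) = 1/(-13260) = -1/13260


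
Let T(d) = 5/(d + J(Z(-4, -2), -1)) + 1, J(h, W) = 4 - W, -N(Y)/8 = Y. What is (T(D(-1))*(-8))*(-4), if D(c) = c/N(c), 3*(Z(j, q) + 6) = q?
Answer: 2528/39 ≈ 64.821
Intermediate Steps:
N(Y) = -8*Y
Z(j, q) = -6 + q/3
D(c) = -⅛ (D(c) = c/((-8*c)) = c*(-1/(8*c)) = -⅛)
T(d) = 1 + 5/(5 + d) (T(d) = 5/(d + (4 - 1*(-1))) + 1 = 5/(d + (4 + 1)) + 1 = 5/(d + 5) + 1 = 5/(5 + d) + 1 = 1 + 5/(5 + d))
(T(D(-1))*(-8))*(-4) = (((10 - ⅛)/(5 - ⅛))*(-8))*(-4) = (((79/8)/(39/8))*(-8))*(-4) = (((8/39)*(79/8))*(-8))*(-4) = ((79/39)*(-8))*(-4) = -632/39*(-4) = 2528/39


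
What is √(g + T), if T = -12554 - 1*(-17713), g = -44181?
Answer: I*√39022 ≈ 197.54*I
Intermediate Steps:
T = 5159 (T = -12554 + 17713 = 5159)
√(g + T) = √(-44181 + 5159) = √(-39022) = I*√39022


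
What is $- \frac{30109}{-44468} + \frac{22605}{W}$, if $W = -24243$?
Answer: $- \frac{91755551}{359345908} \approx -0.25534$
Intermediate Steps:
$- \frac{30109}{-44468} + \frac{22605}{W} = - \frac{30109}{-44468} + \frac{22605}{-24243} = \left(-30109\right) \left(- \frac{1}{44468}\right) + 22605 \left(- \frac{1}{24243}\right) = \frac{30109}{44468} - \frac{7535}{8081} = - \frac{91755551}{359345908}$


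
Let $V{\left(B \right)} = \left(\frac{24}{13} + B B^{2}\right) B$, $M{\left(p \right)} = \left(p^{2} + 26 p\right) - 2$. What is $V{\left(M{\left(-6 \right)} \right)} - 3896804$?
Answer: $\frac{2829273548}{13} \approx 2.1764 \cdot 10^{8}$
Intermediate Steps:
$M{\left(p \right)} = -2 + p^{2} + 26 p$
$V{\left(B \right)} = B \left(\frac{24}{13} + B^{3}\right)$ ($V{\left(B \right)} = \left(24 \cdot \frac{1}{13} + B^{3}\right) B = \left(\frac{24}{13} + B^{3}\right) B = B \left(\frac{24}{13} + B^{3}\right)$)
$V{\left(M{\left(-6 \right)} \right)} - 3896804 = \left(-2 + \left(-6\right)^{2} + 26 \left(-6\right)\right) \left(\frac{24}{13} + \left(-2 + \left(-6\right)^{2} + 26 \left(-6\right)\right)^{3}\right) - 3896804 = \left(-2 + 36 - 156\right) \left(\frac{24}{13} + \left(-2 + 36 - 156\right)^{3}\right) - 3896804 = - 122 \left(\frac{24}{13} + \left(-122\right)^{3}\right) - 3896804 = - 122 \left(\frac{24}{13} - 1815848\right) - 3896804 = \left(-122\right) \left(- \frac{23606000}{13}\right) - 3896804 = \frac{2879932000}{13} - 3896804 = \frac{2829273548}{13}$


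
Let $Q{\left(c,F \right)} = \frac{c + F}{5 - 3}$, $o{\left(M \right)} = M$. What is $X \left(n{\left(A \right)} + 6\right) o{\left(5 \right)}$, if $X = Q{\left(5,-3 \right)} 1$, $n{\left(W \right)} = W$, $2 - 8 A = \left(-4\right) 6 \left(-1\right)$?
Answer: $\frac{65}{4} \approx 16.25$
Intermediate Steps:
$Q{\left(c,F \right)} = \frac{F}{2} + \frac{c}{2}$ ($Q{\left(c,F \right)} = \frac{F + c}{2} = \left(F + c\right) \frac{1}{2} = \frac{F}{2} + \frac{c}{2}$)
$A = - \frac{11}{4}$ ($A = \frac{1}{4} - \frac{\left(-4\right) 6 \left(-1\right)}{8} = \frac{1}{4} - \frac{\left(-24\right) \left(-1\right)}{8} = \frac{1}{4} - 3 = - \frac{11}{4} \approx -2.75$)
$X = 1$ ($X = \left(\frac{1}{2} \left(-3\right) + \frac{1}{2} \cdot 5\right) 1 = \left(- \frac{3}{2} + \frac{5}{2}\right) 1 = 1 \cdot 1 = 1$)
$X \left(n{\left(A \right)} + 6\right) o{\left(5 \right)} = 1 \left(- \frac{11}{4} + 6\right) 5 = 1 \cdot \frac{13}{4} \cdot 5 = 1 \cdot \frac{65}{4} = \frac{65}{4}$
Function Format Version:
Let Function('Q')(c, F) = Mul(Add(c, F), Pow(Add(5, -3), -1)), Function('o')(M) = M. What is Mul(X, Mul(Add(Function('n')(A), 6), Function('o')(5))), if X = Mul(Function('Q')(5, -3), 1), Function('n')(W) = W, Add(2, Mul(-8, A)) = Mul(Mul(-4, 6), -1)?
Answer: Rational(65, 4) ≈ 16.250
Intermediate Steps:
Function('Q')(c, F) = Add(Mul(Rational(1, 2), F), Mul(Rational(1, 2), c)) (Function('Q')(c, F) = Mul(Add(F, c), Pow(2, -1)) = Mul(Add(F, c), Rational(1, 2)) = Add(Mul(Rational(1, 2), F), Mul(Rational(1, 2), c)))
A = Rational(-11, 4) (A = Add(Rational(1, 4), Mul(Rational(-1, 8), Mul(Mul(-4, 6), -1))) = Add(Rational(1, 4), Mul(Rational(-1, 8), Mul(-24, -1))) = Add(Rational(1, 4), Mul(Rational(-1, 8), 24)) = Add(Rational(1, 4), -3) = Rational(-11, 4) ≈ -2.7500)
X = 1 (X = Mul(Add(Mul(Rational(1, 2), -3), Mul(Rational(1, 2), 5)), 1) = Mul(Add(Rational(-3, 2), Rational(5, 2)), 1) = Mul(1, 1) = 1)
Mul(X, Mul(Add(Function('n')(A), 6), Function('o')(5))) = Mul(1, Mul(Add(Rational(-11, 4), 6), 5)) = Mul(1, Mul(Rational(13, 4), 5)) = Mul(1, Rational(65, 4)) = Rational(65, 4)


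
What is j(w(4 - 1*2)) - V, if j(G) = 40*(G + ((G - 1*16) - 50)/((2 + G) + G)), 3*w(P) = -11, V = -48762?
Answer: 294827/6 ≈ 49138.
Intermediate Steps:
w(P) = -11/3 (w(P) = (⅓)*(-11) = -11/3)
j(G) = 40*G + 40*(-66 + G)/(2 + 2*G) (j(G) = 40*(G + ((G - 16) - 50)/(2 + 2*G)) = 40*(G + ((-16 + G) - 50)/(2 + 2*G)) = 40*(G + (-66 + G)/(2 + 2*G)) = 40*G + 40*(-66 + G)/(2 + 2*G))
j(w(4 - 1*2)) - V = 20*(-66 + 2*(-11/3)² + 3*(-11/3))/(1 - 11/3) - 1*(-48762) = 20*(-66 + 2*(121/9) - 11)/(-8/3) + 48762 = 20*(-3/8)*(-66 + 242/9 - 11) + 48762 = 20*(-3/8)*(-451/9) + 48762 = 2255/6 + 48762 = 294827/6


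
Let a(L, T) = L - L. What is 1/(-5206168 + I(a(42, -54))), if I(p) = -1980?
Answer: -1/5208148 ≈ -1.9201e-7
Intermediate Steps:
a(L, T) = 0
1/(-5206168 + I(a(42, -54))) = 1/(-5206168 - 1980) = 1/(-5208148) = -1/5208148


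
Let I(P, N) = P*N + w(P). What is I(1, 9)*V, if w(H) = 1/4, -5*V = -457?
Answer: 16909/20 ≈ 845.45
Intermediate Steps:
V = 457/5 (V = -⅕*(-457) = 457/5 ≈ 91.400)
w(H) = ¼
I(P, N) = ¼ + N*P (I(P, N) = P*N + ¼ = N*P + ¼ = ¼ + N*P)
I(1, 9)*V = (¼ + 9*1)*(457/5) = (¼ + 9)*(457/5) = (37/4)*(457/5) = 16909/20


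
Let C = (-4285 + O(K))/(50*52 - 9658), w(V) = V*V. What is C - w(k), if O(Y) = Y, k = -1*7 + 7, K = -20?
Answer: 4305/7058 ≈ 0.60995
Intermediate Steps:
k = 0 (k = -7 + 7 = 0)
w(V) = V**2
C = 4305/7058 (C = (-4285 - 20)/(50*52 - 9658) = -4305/(2600 - 9658) = -4305/(-7058) = -4305*(-1/7058) = 4305/7058 ≈ 0.60995)
C - w(k) = 4305/7058 - 1*0**2 = 4305/7058 - 1*0 = 4305/7058 + 0 = 4305/7058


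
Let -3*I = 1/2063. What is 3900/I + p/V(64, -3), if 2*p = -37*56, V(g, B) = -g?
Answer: -386193341/16 ≈ -2.4137e+7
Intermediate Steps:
p = -1036 (p = (-37*56)/2 = (½)*(-2072) = -1036)
I = -1/6189 (I = -⅓/2063 = -⅓*1/2063 = -1/6189 ≈ -0.00016158)
3900/I + p/V(64, -3) = 3900/(-1/6189) - 1036/((-1*64)) = 3900*(-6189) - 1036/(-64) = -24137100 - 1036*(-1/64) = -24137100 + 259/16 = -386193341/16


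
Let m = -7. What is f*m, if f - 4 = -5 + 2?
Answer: -7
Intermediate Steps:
f = 1 (f = 4 + (-5 + 2) = 4 - 3 = 1)
f*m = 1*(-7) = -7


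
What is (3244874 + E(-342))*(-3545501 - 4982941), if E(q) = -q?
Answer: -27676636433472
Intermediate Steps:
(3244874 + E(-342))*(-3545501 - 4982941) = (3244874 - 1*(-342))*(-3545501 - 4982941) = (3244874 + 342)*(-8528442) = 3245216*(-8528442) = -27676636433472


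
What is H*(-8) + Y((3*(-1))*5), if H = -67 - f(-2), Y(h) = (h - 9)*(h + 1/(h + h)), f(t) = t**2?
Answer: 4644/5 ≈ 928.80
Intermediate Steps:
Y(h) = (-9 + h)*(h + 1/(2*h))
H = -71 (H = -67 - 1*(-2)**2 = -67 - 1*4 = -67 - 4 = -71)
H*(-8) + Y((3*(-1))*5) = -71*(-8) + (1/2 + ((3*(-1))*5)**2 - 9*3*(-1)*5 - 9/(2*((3*(-1))*5))) = 568 + (1/2 + (-3*5)**2 - (-27)*5 - 9/(2*((-3*5)))) = 568 + (1/2 + (-15)**2 - 9*(-15) - 9/2/(-15)) = 568 + (1/2 + 225 + 135 - 9/2*(-1/15)) = 568 + (1/2 + 225 + 135 + 3/10) = 568 + 1804/5 = 4644/5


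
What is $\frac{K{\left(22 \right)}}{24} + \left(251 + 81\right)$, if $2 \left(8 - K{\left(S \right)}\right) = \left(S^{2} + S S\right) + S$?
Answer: $\frac{7481}{24} \approx 311.71$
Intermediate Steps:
$K{\left(S \right)} = 8 - S^{2} - \frac{S}{2}$ ($K{\left(S \right)} = 8 - \frac{\left(S^{2} + S S\right) + S}{2} = 8 - \frac{\left(S^{2} + S^{2}\right) + S}{2} = 8 - \frac{2 S^{2} + S}{2} = 8 - \frac{S + 2 S^{2}}{2} = 8 - \left(S^{2} + \frac{S}{2}\right) = 8 - S^{2} - \frac{S}{2}$)
$\frac{K{\left(22 \right)}}{24} + \left(251 + 81\right) = \frac{8 - 22^{2} - 11}{24} + \left(251 + 81\right) = \left(8 - 484 - 11\right) \frac{1}{24} + 332 = \left(-487\right) \frac{1}{24} + 332 = - \frac{487}{24} + 332 = \frac{7481}{24}$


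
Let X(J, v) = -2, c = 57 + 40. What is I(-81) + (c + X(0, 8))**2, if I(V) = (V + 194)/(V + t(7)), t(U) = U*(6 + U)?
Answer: 90363/10 ≈ 9036.3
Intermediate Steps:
c = 97
I(V) = (194 + V)/(91 + V) (I(V) = (V + 194)/(V + 7*(6 + 7)) = (194 + V)/(V + 7*13) = (194 + V)/(V + 91) = (194 + V)/(91 + V))
I(-81) + (c + X(0, 8))**2 = (194 - 81)/(91 - 81) + (97 - 2)**2 = 113/10 + 95**2 = (1/10)*113 + 9025 = 113/10 + 9025 = 90363/10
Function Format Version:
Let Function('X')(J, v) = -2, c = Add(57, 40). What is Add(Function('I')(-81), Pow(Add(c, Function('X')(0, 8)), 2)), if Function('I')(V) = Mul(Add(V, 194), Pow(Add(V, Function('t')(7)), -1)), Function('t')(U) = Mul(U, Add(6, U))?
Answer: Rational(90363, 10) ≈ 9036.3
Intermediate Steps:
c = 97
Function('I')(V) = Mul(Pow(Add(91, V), -1), Add(194, V)) (Function('I')(V) = Mul(Add(V, 194), Pow(Add(V, Mul(7, Add(6, 7))), -1)) = Mul(Add(194, V), Pow(Add(V, Mul(7, 13)), -1)) = Mul(Add(194, V), Pow(Add(V, 91), -1)) = Mul(Add(194, V), Pow(Add(91, V), -1)) = Mul(Pow(Add(91, V), -1), Add(194, V)))
Add(Function('I')(-81), Pow(Add(c, Function('X')(0, 8)), 2)) = Add(Mul(Pow(Add(91, -81), -1), Add(194, -81)), Pow(Add(97, -2), 2)) = Add(Mul(Pow(10, -1), 113), Pow(95, 2)) = Add(Mul(Rational(1, 10), 113), 9025) = Add(Rational(113, 10), 9025) = Rational(90363, 10)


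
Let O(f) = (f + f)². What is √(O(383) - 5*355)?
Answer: √584981 ≈ 764.84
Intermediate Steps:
O(f) = 4*f² (O(f) = (2*f)² = 4*f²)
√(O(383) - 5*355) = √(4*383² - 5*355) = √(4*146689 - 1775) = √(586756 - 1775) = √584981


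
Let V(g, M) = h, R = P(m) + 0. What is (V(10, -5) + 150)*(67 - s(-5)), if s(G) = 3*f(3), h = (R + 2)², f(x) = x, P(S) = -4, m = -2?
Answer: 8932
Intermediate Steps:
R = -4 (R = -4 + 0 = -4)
h = 4 (h = (-4 + 2)² = (-2)² = 4)
V(g, M) = 4
s(G) = 9 (s(G) = 3*3 = 9)
(V(10, -5) + 150)*(67 - s(-5)) = (4 + 150)*(67 - 1*9) = 154*(67 - 9) = 154*58 = 8932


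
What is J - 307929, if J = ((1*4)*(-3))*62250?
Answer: -1054929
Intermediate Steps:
J = -747000 (J = (4*(-3))*62250 = -12*62250 = -747000)
J - 307929 = -747000 - 307929 = -1054929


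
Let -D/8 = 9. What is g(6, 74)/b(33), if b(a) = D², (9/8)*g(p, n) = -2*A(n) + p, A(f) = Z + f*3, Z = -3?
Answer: -2/27 ≈ -0.074074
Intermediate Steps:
A(f) = -3 + 3*f (A(f) = -3 + f*3 = -3 + 3*f)
g(p, n) = 16/3 - 16*n/3 + 8*p/9 (g(p, n) = 8*(-2*(-3 + 3*n) + p)/9 = 8*((6 - 6*n) + p)/9 = 8*(6 + p - 6*n)/9 = 16/3 - 16*n/3 + 8*p/9)
D = -72 (D = -8*9 = -72)
b(a) = 5184 (b(a) = (-72)² = 5184)
g(6, 74)/b(33) = (16/3 - 16/3*74 + (8/9)*6)/5184 = (16/3 - 1184/3 + 16/3)*(1/5184) = -384*1/5184 = -2/27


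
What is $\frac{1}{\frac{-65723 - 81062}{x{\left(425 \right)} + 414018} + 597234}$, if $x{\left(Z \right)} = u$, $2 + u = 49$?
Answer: $\frac{82813}{49458709885} \approx 1.6744 \cdot 10^{-6}$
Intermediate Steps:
$u = 47$ ($u = -2 + 49 = 47$)
$x{\left(Z \right)} = 47$
$\frac{1}{\frac{-65723 - 81062}{x{\left(425 \right)} + 414018} + 597234} = \frac{1}{\frac{-65723 - 81062}{47 + 414018} + 597234} = \frac{1}{- \frac{146785}{414065} + 597234} = \frac{1}{\left(-146785\right) \frac{1}{414065} + 597234} = \frac{1}{- \frac{29357}{82813} + 597234} = \frac{1}{\frac{49458709885}{82813}} = \frac{82813}{49458709885}$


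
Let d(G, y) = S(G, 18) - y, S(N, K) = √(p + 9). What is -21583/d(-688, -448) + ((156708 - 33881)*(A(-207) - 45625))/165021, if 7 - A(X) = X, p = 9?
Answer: -186826882980701/5519567401 + 64749*√2/200686 ≈ -33848.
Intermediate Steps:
A(X) = 7 - X
S(N, K) = 3*√2 (S(N, K) = √(9 + 9) = √18 = 3*√2)
d(G, y) = -y + 3*√2 (d(G, y) = 3*√2 - y = -y + 3*√2)
-21583/d(-688, -448) + ((156708 - 33881)*(A(-207) - 45625))/165021 = -21583/(-1*(-448) + 3*√2) + ((156708 - 33881)*((7 - 1*(-207)) - 45625))/165021 = -21583/(448 + 3*√2) + (122827*((7 + 207) - 45625))*(1/165021) = -21583/(448 + 3*√2) + (122827*(214 - 45625))*(1/165021) = -21583/(448 + 3*√2) + (122827*(-45411))*(1/165021) = -21583/(448 + 3*√2) - 5577696897*1/165021 = -21583/(448 + 3*√2) - 1859232299/55007 = -1859232299/55007 - 21583/(448 + 3*√2)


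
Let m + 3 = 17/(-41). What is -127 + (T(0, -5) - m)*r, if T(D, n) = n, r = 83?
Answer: -10602/41 ≈ -258.59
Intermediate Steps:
m = -140/41 (m = -3 + 17/(-41) = -3 + 17*(-1/41) = -3 - 17/41 = -140/41 ≈ -3.4146)
-127 + (T(0, -5) - m)*r = -127 + (-5 - 1*(-140/41))*83 = -127 + (-5 + 140/41)*83 = -127 - 65/41*83 = -127 - 5395/41 = -10602/41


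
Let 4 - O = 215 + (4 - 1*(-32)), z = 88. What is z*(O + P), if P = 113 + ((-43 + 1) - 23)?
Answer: -17512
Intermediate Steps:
P = 48 (P = 113 + (-42 - 23) = 113 - 65 = 48)
O = -247 (O = 4 - (215 + (4 - 1*(-32))) = 4 - (215 + (4 + 32)) = 4 - (215 + 36) = 4 - 1*251 = 4 - 251 = -247)
z*(O + P) = 88*(-247 + 48) = 88*(-199) = -17512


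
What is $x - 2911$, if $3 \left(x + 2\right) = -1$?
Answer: $- \frac{8740}{3} \approx -2913.3$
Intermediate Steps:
$x = - \frac{7}{3}$ ($x = -2 + \frac{1}{3} \left(-1\right) = -2 - \frac{1}{3} = - \frac{7}{3} \approx -2.3333$)
$x - 2911 = - \frac{7}{3} - 2911 = - \frac{8740}{3}$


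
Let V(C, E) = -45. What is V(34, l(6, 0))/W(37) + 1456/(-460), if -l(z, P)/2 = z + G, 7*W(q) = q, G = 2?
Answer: -49693/4255 ≈ -11.679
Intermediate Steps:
W(q) = q/7
l(z, P) = -4 - 2*z (l(z, P) = -2*(z + 2) = -2*(2 + z) = -4 - 2*z)
V(34, l(6, 0))/W(37) + 1456/(-460) = -45/((⅐)*37) + 1456/(-460) = -45/37/7 + 1456*(-1/460) = -45*7/37 - 364/115 = -315/37 - 364/115 = -49693/4255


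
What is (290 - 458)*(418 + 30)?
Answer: -75264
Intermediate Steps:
(290 - 458)*(418 + 30) = -168*448 = -75264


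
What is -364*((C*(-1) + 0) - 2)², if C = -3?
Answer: -364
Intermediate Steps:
-364*((C*(-1) + 0) - 2)² = -364*((-3*(-1) + 0) - 2)² = -364*((3 + 0) - 2)² = -364*(3 - 2)² = -364*1² = -364*1 = -364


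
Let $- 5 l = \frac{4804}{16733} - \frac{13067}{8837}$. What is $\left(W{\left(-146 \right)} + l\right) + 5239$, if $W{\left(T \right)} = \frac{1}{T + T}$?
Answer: $\frac{1131095804181731}{215889500660} \approx 5239.2$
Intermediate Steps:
$l = \frac{176197163}{739347605}$ ($l = - \frac{\frac{4804}{16733} - \frac{13067}{8837}}{5} = \left(- \frac{1}{5}\right) \left(- \frac{176197163}{147869521}\right) = \frac{176197163}{739347605} \approx 0.23831$)
$W{\left(T \right)} = \frac{1}{2 T}$
$\left(W{\left(-146 \right)} + l\right) + 5239 = \left(\frac{1}{2 \left(-146\right)} + \frac{176197163}{739347605}\right) + 5239 = \left(\frac{1}{2} \left(- \frac{1}{146}\right) + \frac{176197163}{739347605}\right) + 5239 = \left(- \frac{1}{292} + \frac{176197163}{739347605}\right) + 5239 = \frac{50710223991}{215889500660} + 5239 = \frac{1131095804181731}{215889500660}$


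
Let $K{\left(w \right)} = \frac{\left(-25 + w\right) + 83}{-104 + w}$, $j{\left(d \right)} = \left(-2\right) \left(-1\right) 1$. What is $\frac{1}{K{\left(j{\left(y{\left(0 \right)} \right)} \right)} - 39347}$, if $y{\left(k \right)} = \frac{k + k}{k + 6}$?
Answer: $- \frac{17}{668909} \approx -2.5415 \cdot 10^{-5}$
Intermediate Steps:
$y{\left(k \right)} = \frac{2 k}{6 + k}$
$j{\left(d \right)} = 2$ ($j{\left(d \right)} = 2 \cdot 1 = 2$)
$K{\left(w \right)} = \frac{58 + w}{-104 + w}$
$\frac{1}{K{\left(j{\left(y{\left(0 \right)} \right)} \right)} - 39347} = \frac{1}{\frac{58 + 2}{-104 + 2} - 39347} = \frac{1}{\frac{1}{-102} \cdot 60 - 39347} = \frac{1}{\left(- \frac{1}{102}\right) 60 - 39347} = \frac{1}{- \frac{10}{17} - 39347} = \frac{1}{- \frac{668909}{17}} = - \frac{17}{668909}$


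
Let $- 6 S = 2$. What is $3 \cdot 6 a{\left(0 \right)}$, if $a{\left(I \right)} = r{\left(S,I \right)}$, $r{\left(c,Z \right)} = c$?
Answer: $-6$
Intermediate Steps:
$S = - \frac{1}{3}$ ($S = \left(- \frac{1}{6}\right) 2 = - \frac{1}{3} \approx -0.33333$)
$a{\left(I \right)} = - \frac{1}{3}$
$3 \cdot 6 a{\left(0 \right)} = 3 \cdot 6 \left(- \frac{1}{3}\right) = 18 \left(- \frac{1}{3}\right) = -6$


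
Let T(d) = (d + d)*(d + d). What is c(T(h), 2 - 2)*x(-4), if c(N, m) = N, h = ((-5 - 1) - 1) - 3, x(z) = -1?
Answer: -400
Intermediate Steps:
h = -10 (h = (-6 - 1) - 3 = -7 - 3 = -10)
T(d) = 4*d² (T(d) = (2*d)*(2*d) = 4*d²)
c(T(h), 2 - 2)*x(-4) = (4*(-10)²)*(-1) = (4*100)*(-1) = 400*(-1) = -400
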